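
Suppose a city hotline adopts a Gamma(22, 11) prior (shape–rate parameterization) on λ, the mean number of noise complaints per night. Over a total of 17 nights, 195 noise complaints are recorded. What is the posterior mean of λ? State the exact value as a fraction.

31/4

Total count 195 over total exposure 17 nights.
Gamma(α, β) with Poisson data over total exposure Σt gives posterior Gamma(α+Σx, β+Σt) = Gamma(217, 28).
Posterior mean = α'/β' = 217/28 = 31/4.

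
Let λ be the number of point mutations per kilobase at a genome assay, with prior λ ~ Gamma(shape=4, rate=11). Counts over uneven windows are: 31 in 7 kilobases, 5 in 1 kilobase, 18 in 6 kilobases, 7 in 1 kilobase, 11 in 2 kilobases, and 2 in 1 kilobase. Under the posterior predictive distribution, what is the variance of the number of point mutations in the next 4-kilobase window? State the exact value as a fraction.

Total count: 31 + 5 + 18 + 7 + 11 + 2 = 74.
Total exposure: 7 + 1 + 6 + 1 + 2 + 1 = 18 kilobases.
By Gamma–Poisson conjugacy, the posterior is Gamma(α + Σx, β + Σt) = Gamma(4 + 74, 11 + 18) = Gamma(78, 29).
The posterior predictive for a window of length T is Negative Binomial with variance T·α'·(β'+T)/β'² = 4·78·33/841 = 10296/841.

10296/841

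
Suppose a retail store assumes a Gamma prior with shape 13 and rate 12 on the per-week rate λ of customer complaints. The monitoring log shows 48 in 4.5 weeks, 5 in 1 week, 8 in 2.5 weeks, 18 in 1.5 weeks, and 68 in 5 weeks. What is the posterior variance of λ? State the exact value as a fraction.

Total count: 48 + 5 + 8 + 18 + 68 = 147.
Total exposure: 4.5 + 1 + 2.5 + 1.5 + 5 = 14.5 weeks.
Gamma(α, β) with Poisson data over total exposure Σt gives posterior Gamma(α+Σx, β+Σt) = Gamma(160, 53/2).
Posterior variance = α'/β'² = 160/(2809/4) = 640/2809.

640/2809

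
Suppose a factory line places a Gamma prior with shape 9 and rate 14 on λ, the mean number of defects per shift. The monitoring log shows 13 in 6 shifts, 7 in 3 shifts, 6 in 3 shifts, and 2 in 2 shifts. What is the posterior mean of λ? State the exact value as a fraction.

37/28

Total count: 13 + 7 + 6 + 2 = 28.
Total exposure: 6 + 3 + 3 + 2 = 14 shifts.
Posterior: α' = 9 + 28 = 37, β' = 14 + 14 = 28.
Posterior mean = α'/β' = 37/28.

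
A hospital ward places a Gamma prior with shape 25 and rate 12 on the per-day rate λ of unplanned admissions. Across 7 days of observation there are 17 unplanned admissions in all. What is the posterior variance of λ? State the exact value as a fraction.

42/361

Total count 17 over total exposure 7 days.
Gamma(α, β) with Poisson data over total exposure Σt gives posterior Gamma(α+Σx, β+Σt) = Gamma(42, 19).
Posterior variance = α'/β'² = 42/361.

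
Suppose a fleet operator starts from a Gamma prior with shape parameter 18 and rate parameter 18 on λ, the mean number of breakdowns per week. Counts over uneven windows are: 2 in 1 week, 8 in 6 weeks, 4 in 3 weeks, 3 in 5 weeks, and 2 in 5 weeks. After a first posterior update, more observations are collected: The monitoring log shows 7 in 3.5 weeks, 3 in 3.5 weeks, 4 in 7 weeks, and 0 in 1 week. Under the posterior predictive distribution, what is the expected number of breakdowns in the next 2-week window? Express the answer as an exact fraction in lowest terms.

Total count: 2 + 8 + 4 + 3 + 2 = 19.
Total exposure: 1 + 6 + 3 + 5 + 5 = 20 weeks.
After the first batch: Gamma(18 + 19, 18 + 20) = Gamma(37, 38).
Total count: 7 + 3 + 4 + 0 = 14.
Total exposure: 3.5 + 3.5 + 7 + 1 = 15 weeks.
After the second batch: Gamma(37 + 14, 38 + 15) = Gamma(51, 53).
Predictive mean over a 2-week window = T·E[λ|data] = 2·51/53 = 102/53.

102/53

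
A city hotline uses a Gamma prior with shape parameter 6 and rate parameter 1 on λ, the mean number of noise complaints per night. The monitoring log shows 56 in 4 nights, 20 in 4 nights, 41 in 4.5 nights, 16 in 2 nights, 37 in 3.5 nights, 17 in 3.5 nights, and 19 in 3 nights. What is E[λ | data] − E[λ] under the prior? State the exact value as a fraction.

Total count: 56 + 20 + 41 + 16 + 37 + 17 + 19 = 206.
Total exposure: 4 + 4 + 4.5 + 2 + 3.5 + 3.5 + 3 = 24.5 nights.
Posterior: α' = 6 + 206 = 212, β' = 1 + 24.5 = 51/2.
Posterior mean = 212/(51/2) = 424/51; prior mean = 6/1 = 6. Difference = 424/51 − 6 = 118/51.

118/51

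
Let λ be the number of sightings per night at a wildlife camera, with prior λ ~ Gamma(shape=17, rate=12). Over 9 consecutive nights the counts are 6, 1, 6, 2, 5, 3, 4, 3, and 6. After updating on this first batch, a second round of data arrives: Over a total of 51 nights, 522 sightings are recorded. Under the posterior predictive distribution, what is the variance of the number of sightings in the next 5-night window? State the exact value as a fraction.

Total count: 6 + 1 + 6 + 2 + 5 + 3 + 4 + 3 + 6 = 36.
Total exposure: 9 nights.
After the first batch: Gamma(17 + 36, 12 + 9) = Gamma(53, 21).
Total count 522 over total exposure 51 nights.
After the second batch: Gamma(53 + 522, 21 + 51) = Gamma(575, 72).
The posterior predictive for a window of length T is Negative Binomial with variance T·α'·(β'+T)/β'² = 5·575·77/5184 = 221375/5184.

221375/5184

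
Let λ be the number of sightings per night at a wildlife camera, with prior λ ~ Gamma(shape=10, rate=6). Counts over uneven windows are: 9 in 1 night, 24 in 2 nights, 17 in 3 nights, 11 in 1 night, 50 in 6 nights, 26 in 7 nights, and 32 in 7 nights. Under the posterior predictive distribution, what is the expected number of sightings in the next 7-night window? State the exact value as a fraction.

Total count: 9 + 24 + 17 + 11 + 50 + 26 + 32 = 169.
Total exposure: 1 + 2 + 3 + 1 + 6 + 7 + 7 = 27 nights.
The Gamma prior is conjugate for the Poisson rate, so λ | data ~ Gamma(10+169, 6+27) = Gamma(179, 33).
Predictive mean over a 7-night window = T·E[λ|data] = 7·179/33 = 1253/33.

1253/33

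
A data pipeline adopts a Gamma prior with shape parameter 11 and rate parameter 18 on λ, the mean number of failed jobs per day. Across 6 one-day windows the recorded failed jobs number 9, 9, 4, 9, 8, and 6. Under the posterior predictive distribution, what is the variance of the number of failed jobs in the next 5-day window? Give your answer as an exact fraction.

1015/72

Total count: 9 + 9 + 4 + 9 + 8 + 6 = 45.
Total exposure: 6 days.
By Gamma–Poisson conjugacy, the posterior is Gamma(α + Σx, β + Σt) = Gamma(11 + 45, 18 + 6) = Gamma(56, 24).
The posterior predictive for a window of length T is Negative Binomial with variance T·α'·(β'+T)/β'² = 5·56·29/576 = 1015/72.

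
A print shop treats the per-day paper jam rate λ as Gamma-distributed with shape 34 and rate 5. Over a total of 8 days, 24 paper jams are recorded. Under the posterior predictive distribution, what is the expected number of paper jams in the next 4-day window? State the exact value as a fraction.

232/13

Total count 24 over total exposure 8 days.
Posterior: α' = 34 + 24 = 58, β' = 5 + 8 = 13.
Predictive mean over a 4-day window = T·E[λ|data] = 4·58/13 = 232/13.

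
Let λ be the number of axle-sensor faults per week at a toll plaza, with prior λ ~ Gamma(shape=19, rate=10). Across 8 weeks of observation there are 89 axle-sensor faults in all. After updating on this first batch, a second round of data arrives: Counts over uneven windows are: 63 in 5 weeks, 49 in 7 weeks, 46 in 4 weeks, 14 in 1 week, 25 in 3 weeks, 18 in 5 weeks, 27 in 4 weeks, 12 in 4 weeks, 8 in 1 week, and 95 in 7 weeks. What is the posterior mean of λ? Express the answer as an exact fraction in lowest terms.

Total count 89 over total exposure 8 weeks.
After the first batch: Gamma(19 + 89, 10 + 8) = Gamma(108, 18).
Total count: 63 + 49 + 46 + 14 + 25 + 18 + 27 + 12 + 8 + 95 = 357.
Total exposure: 5 + 7 + 4 + 1 + 3 + 5 + 4 + 4 + 1 + 7 = 41 weeks.
After the second batch: Gamma(108 + 357, 18 + 41) = Gamma(465, 59).
Posterior mean = α'/β' = 465/59.

465/59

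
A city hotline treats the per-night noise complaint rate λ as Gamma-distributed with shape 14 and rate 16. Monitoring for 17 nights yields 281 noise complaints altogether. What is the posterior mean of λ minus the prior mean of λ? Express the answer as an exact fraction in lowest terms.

2129/264

Total count 281 over total exposure 17 nights.
By Gamma–Poisson conjugacy, the posterior is Gamma(α + Σx, β + Σt) = Gamma(14 + 281, 16 + 17) = Gamma(295, 33).
Posterior mean = 295/33 = 295/33; prior mean = 14/16 = 7/8. Difference = 295/33 − 7/8 = 2129/264.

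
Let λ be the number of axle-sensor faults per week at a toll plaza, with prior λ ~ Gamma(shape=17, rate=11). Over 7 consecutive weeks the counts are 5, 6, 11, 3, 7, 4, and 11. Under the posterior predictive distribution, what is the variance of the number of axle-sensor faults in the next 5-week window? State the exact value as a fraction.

1840/81

Total count: 5 + 6 + 11 + 3 + 7 + 4 + 11 = 47.
Total exposure: 7 weeks.
Conjugate update: add total count to the shape and total exposure to the rate, giving Gamma(64, 18).
The posterior predictive for a window of length T is Negative Binomial with variance T·α'·(β'+T)/β'² = 5·64·23/324 = 1840/81.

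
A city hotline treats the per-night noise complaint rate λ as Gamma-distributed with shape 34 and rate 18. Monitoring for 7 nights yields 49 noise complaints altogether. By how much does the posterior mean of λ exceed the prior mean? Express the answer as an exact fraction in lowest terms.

Total count 49 over total exposure 7 nights.
By Gamma–Poisson conjugacy, the posterior is Gamma(α + Σx, β + Σt) = Gamma(34 + 49, 18 + 7) = Gamma(83, 25).
Posterior mean = 83/25 = 83/25; prior mean = 34/18 = 17/9. Difference = 83/25 − 17/9 = 322/225.

322/225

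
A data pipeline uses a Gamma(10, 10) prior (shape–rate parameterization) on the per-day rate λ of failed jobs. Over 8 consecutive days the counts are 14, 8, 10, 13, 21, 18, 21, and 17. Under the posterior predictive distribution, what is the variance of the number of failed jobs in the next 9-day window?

Total count: 14 + 8 + 10 + 13 + 21 + 18 + 21 + 17 = 122.
Total exposure: 8 days.
The Gamma prior is conjugate for the Poisson rate, so λ | data ~ Gamma(10+122, 10+8) = Gamma(132, 18).
The posterior predictive for a window of length T is Negative Binomial with variance T·α'·(β'+T)/β'² = 9·132·27/324 = 99.

99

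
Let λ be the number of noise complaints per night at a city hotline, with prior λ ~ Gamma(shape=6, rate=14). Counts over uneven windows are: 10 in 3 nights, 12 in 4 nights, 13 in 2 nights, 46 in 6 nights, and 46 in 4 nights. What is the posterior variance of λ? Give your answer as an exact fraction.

133/1089

Total count: 10 + 12 + 13 + 46 + 46 = 127.
Total exposure: 3 + 4 + 2 + 6 + 4 = 19 nights.
Conjugate update: add total count to the shape and total exposure to the rate, giving Gamma(133, 33).
Posterior variance = α'/β'² = 133/1089.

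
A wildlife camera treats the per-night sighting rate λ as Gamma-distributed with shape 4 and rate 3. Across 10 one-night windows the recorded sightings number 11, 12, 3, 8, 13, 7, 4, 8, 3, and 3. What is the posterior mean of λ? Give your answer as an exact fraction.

Total count: 11 + 12 + 3 + 8 + 13 + 7 + 4 + 8 + 3 + 3 = 72.
Total exposure: 10 nights.
Posterior: α' = 4 + 72 = 76, β' = 3 + 10 = 13.
Posterior mean = α'/β' = 76/13.

76/13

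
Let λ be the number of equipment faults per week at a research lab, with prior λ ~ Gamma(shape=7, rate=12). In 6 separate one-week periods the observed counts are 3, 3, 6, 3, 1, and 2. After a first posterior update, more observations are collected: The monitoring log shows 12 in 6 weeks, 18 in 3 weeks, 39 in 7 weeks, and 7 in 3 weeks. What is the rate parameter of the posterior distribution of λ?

37

Total count: 3 + 3 + 6 + 3 + 1 + 2 = 18.
Total exposure: 6 weeks.
After the first batch: Gamma(7 + 18, 12 + 6) = Gamma(25, 18).
Total count: 12 + 18 + 39 + 7 = 76.
Total exposure: 6 + 3 + 7 + 3 = 19 weeks.
After the second batch: Gamma(25 + 76, 18 + 19) = Gamma(101, 37).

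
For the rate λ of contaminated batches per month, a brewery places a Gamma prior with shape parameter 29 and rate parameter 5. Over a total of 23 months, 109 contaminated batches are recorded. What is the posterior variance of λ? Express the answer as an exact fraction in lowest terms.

Total count 109 over total exposure 23 months.
Gamma(α, β) with Poisson data over total exposure Σt gives posterior Gamma(α+Σx, β+Σt) = Gamma(138, 28).
Posterior variance = α'/β'² = 138/784 = 69/392.

69/392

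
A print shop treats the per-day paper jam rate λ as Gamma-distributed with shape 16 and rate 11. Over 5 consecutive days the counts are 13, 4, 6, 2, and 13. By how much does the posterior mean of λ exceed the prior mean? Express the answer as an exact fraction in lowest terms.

169/88

Total count: 13 + 4 + 6 + 2 + 13 = 38.
Total exposure: 5 days.
Gamma(α, β) with Poisson data over total exposure Σt gives posterior Gamma(α+Σx, β+Σt) = Gamma(54, 16).
Posterior mean = 54/16 = 27/8; prior mean = 16/11 = 16/11. Difference = 27/8 − 16/11 = 169/88.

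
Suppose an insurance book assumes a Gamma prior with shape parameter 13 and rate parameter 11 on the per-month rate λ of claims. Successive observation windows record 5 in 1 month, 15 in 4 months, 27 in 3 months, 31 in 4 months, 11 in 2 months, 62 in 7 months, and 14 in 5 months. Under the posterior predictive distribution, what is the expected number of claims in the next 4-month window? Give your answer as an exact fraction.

712/37

Total count: 5 + 15 + 27 + 31 + 11 + 62 + 14 = 165.
Total exposure: 1 + 4 + 3 + 4 + 2 + 7 + 5 = 26 months.
Posterior: α' = 13 + 165 = 178, β' = 11 + 26 = 37.
Predictive mean over a 4-month window = T·E[λ|data] = 4·178/37 = 712/37.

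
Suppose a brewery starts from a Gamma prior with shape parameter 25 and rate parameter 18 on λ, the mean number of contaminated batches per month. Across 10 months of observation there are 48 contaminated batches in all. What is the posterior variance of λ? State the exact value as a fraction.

Total count 48 over total exposure 10 months.
Posterior: α' = 25 + 48 = 73, β' = 18 + 10 = 28.
Posterior variance = α'/β'² = 73/784.

73/784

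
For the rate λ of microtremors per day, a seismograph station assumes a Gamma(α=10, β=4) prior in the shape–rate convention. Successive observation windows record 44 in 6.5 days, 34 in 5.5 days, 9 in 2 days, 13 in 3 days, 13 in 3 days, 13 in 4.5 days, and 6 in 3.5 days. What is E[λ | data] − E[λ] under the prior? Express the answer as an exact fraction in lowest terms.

31/16

Total count: 44 + 34 + 9 + 13 + 13 + 13 + 6 = 132.
Total exposure: 6.5 + 5.5 + 2 + 3 + 3 + 4.5 + 3.5 = 28 days.
The Gamma prior is conjugate for the Poisson rate, so λ | data ~ Gamma(10+132, 4+28) = Gamma(142, 32).
Posterior mean = 142/32 = 71/16; prior mean = 10/4 = 5/2. Difference = 71/16 − 5/2 = 31/16.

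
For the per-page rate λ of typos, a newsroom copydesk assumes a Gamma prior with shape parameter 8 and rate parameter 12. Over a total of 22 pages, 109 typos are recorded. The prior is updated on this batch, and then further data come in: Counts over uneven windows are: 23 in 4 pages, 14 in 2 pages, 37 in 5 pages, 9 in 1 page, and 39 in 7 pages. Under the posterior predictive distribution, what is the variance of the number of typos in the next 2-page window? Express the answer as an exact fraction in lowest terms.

26290/2809

Total count 109 over total exposure 22 pages.
After the first batch: Gamma(8 + 109, 12 + 22) = Gamma(117, 34).
Total count: 23 + 14 + 37 + 9 + 39 = 122.
Total exposure: 4 + 2 + 5 + 1 + 7 = 19 pages.
After the second batch: Gamma(117 + 122, 34 + 19) = Gamma(239, 53).
The posterior predictive for a window of length T is Negative Binomial with variance T·α'·(β'+T)/β'² = 2·239·55/2809 = 26290/2809.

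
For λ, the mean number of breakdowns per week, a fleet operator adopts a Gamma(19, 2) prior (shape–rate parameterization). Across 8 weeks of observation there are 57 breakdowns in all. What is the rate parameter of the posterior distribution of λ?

10

Total count 57 over total exposure 8 weeks.
Posterior: α' = 19 + 57 = 76, β' = 2 + 8 = 10.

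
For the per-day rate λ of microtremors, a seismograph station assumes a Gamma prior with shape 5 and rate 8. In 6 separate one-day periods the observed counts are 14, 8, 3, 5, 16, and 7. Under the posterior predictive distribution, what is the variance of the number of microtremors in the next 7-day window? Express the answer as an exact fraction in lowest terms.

87/2

Total count: 14 + 8 + 3 + 5 + 16 + 7 = 53.
Total exposure: 6 days.
The Gamma prior is conjugate for the Poisson rate, so λ | data ~ Gamma(5+53, 8+6) = Gamma(58, 14).
The posterior predictive for a window of length T is Negative Binomial with variance T·α'·(β'+T)/β'² = 7·58·21/196 = 87/2.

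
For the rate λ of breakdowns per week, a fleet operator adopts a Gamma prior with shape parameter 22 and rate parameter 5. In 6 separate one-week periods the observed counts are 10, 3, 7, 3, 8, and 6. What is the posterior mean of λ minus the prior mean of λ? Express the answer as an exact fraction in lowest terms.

Total count: 10 + 3 + 7 + 3 + 8 + 6 = 37.
Total exposure: 6 weeks.
Conjugate update: add total count to the shape and total exposure to the rate, giving Gamma(59, 11).
Posterior mean = 59/11 = 59/11; prior mean = 22/5 = 22/5. Difference = 59/11 − 22/5 = 53/55.

53/55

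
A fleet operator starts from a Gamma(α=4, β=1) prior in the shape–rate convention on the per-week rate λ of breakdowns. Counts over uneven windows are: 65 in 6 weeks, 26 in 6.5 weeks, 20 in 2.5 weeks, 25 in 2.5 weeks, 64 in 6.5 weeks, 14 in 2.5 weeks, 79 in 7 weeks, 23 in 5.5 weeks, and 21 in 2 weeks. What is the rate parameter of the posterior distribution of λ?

42

Total count: 65 + 26 + 20 + 25 + 64 + 14 + 79 + 23 + 21 = 337.
Total exposure: 6 + 6.5 + 2.5 + 2.5 + 6.5 + 2.5 + 7 + 5.5 + 2 = 41 weeks.
Posterior: α' = 4 + 337 = 341, β' = 1 + 41 = 42.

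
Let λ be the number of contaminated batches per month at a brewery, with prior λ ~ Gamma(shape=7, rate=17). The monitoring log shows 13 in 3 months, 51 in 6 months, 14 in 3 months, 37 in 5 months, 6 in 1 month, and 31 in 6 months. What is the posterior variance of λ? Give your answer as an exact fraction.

Total count: 13 + 51 + 14 + 37 + 6 + 31 = 152.
Total exposure: 3 + 6 + 3 + 5 + 1 + 6 = 24 months.
Posterior: α' = 7 + 152 = 159, β' = 17 + 24 = 41.
Posterior variance = α'/β'² = 159/1681.

159/1681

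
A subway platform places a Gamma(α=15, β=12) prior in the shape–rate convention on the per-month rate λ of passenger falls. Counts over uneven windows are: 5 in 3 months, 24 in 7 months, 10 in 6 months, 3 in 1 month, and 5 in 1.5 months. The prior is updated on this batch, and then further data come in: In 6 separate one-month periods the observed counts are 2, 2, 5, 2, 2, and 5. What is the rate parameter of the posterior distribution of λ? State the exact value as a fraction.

73/2

Total count: 5 + 24 + 10 + 3 + 5 = 47.
Total exposure: 3 + 7 + 6 + 1 + 1.5 = 18.5 months.
After the first batch: Gamma(15 + 47, 12 + 18.5) = Gamma(62, 61/2).
Total count: 2 + 2 + 5 + 2 + 2 + 5 = 18.
Total exposure: 6 months.
After the second batch: Gamma(62 + 18, 61/2 + 6) = Gamma(80, 73/2).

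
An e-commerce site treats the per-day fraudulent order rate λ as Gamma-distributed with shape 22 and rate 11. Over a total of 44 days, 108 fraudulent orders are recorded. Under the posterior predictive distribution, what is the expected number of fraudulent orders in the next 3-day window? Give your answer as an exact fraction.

Total count 108 over total exposure 44 days.
The Gamma prior is conjugate for the Poisson rate, so λ | data ~ Gamma(22+108, 11+44) = Gamma(130, 55).
Predictive mean over a 3-day window = T·E[λ|data] = 3·130/55 = 78/11.

78/11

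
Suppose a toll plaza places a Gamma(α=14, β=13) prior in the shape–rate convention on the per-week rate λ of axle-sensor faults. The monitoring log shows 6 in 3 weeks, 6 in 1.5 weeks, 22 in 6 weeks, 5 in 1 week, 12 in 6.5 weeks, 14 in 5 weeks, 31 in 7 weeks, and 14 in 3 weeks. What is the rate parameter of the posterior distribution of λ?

46

Total count: 6 + 6 + 22 + 5 + 12 + 14 + 31 + 14 = 110.
Total exposure: 3 + 1.5 + 6 + 1 + 6.5 + 5 + 7 + 3 = 33 weeks.
Gamma(α, β) with Poisson data over total exposure Σt gives posterior Gamma(α+Σx, β+Σt) = Gamma(124, 46).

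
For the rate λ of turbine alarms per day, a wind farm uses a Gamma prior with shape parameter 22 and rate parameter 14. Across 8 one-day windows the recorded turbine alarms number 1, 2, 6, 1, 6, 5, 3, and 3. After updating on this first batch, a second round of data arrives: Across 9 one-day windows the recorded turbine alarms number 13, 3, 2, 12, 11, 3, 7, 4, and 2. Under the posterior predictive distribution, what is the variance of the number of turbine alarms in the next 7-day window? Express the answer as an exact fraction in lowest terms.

Total count: 1 + 2 + 6 + 1 + 6 + 5 + 3 + 3 = 27.
Total exposure: 8 days.
After the first batch: Gamma(22 + 27, 14 + 8) = Gamma(49, 22).
Total count: 13 + 3 + 2 + 12 + 11 + 3 + 7 + 4 + 2 = 57.
Total exposure: 9 days.
After the second batch: Gamma(49 + 57, 22 + 9) = Gamma(106, 31).
The posterior predictive for a window of length T is Negative Binomial with variance T·α'·(β'+T)/β'² = 7·106·38/961 = 28196/961.

28196/961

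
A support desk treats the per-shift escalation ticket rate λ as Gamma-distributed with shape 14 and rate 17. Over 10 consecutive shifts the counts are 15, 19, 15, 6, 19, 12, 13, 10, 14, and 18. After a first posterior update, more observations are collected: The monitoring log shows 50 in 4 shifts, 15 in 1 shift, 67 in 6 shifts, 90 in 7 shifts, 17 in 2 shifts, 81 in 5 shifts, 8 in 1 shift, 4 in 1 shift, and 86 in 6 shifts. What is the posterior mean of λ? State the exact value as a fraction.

191/20

Total count: 15 + 19 + 15 + 6 + 19 + 12 + 13 + 10 + 14 + 18 = 141.
Total exposure: 10 shifts.
After the first batch: Gamma(14 + 141, 17 + 10) = Gamma(155, 27).
Total count: 50 + 15 + 67 + 90 + 17 + 81 + 8 + 4 + 86 = 418.
Total exposure: 4 + 1 + 6 + 7 + 2 + 5 + 1 + 1 + 6 = 33 shifts.
After the second batch: Gamma(155 + 418, 27 + 33) = Gamma(573, 60).
Posterior mean = α'/β' = 573/60 = 191/20.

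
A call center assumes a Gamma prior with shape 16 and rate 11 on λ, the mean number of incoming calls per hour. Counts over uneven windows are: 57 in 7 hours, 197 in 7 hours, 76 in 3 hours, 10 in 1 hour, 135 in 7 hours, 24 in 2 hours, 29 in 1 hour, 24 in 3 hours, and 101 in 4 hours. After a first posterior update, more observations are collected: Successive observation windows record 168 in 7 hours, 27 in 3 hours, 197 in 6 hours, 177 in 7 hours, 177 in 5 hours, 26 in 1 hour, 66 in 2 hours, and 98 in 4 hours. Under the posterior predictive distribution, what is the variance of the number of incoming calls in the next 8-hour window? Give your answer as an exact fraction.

Total count: 57 + 197 + 76 + 10 + 135 + 24 + 29 + 24 + 101 = 653.
Total exposure: 7 + 7 + 3 + 1 + 7 + 2 + 1 + 3 + 4 = 35 hours.
After the first batch: Gamma(16 + 653, 11 + 35) = Gamma(669, 46).
Total count: 168 + 27 + 197 + 177 + 177 + 26 + 66 + 98 = 936.
Total exposure: 7 + 3 + 6 + 7 + 5 + 1 + 2 + 4 = 35 hours.
After the second batch: Gamma(669 + 936, 46 + 35) = Gamma(1605, 81).
The posterior predictive for a window of length T is Negative Binomial with variance T·α'·(β'+T)/β'² = 8·1605·89/6561 = 380920/2187.

380920/2187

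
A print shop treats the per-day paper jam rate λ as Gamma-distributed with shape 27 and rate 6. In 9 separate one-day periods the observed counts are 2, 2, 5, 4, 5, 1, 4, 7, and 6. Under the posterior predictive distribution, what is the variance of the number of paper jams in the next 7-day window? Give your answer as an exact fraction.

Total count: 2 + 2 + 5 + 4 + 5 + 1 + 4 + 7 + 6 = 36.
Total exposure: 9 days.
Conjugate update: add total count to the shape and total exposure to the rate, giving Gamma(63, 15).
The posterior predictive for a window of length T is Negative Binomial with variance T·α'·(β'+T)/β'² = 7·63·22/225 = 1078/25.

1078/25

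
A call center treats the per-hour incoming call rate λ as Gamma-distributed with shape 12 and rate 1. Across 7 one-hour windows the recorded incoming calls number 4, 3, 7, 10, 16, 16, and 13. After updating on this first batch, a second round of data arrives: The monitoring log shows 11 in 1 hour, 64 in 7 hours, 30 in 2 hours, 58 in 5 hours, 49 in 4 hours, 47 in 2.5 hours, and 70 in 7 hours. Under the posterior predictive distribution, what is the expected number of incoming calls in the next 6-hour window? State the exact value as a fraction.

4920/73

Total count: 4 + 3 + 7 + 10 + 16 + 16 + 13 = 69.
Total exposure: 7 hours.
After the first batch: Gamma(12 + 69, 1 + 7) = Gamma(81, 8).
Total count: 11 + 64 + 30 + 58 + 49 + 47 + 70 = 329.
Total exposure: 1 + 7 + 2 + 5 + 4 + 2.5 + 7 = 28.5 hours.
After the second batch: Gamma(81 + 329, 8 + 28.5) = Gamma(410, 73/2).
Predictive mean over a 6-hour window = T·E[λ|data] = 6·410/(73/2) = 4920/73.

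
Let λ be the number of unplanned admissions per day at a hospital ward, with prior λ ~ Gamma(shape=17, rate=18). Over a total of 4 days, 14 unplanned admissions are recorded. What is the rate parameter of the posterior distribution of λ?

22

Total count 14 over total exposure 4 days.
Gamma(α, β) with Poisson data over total exposure Σt gives posterior Gamma(α+Σx, β+Σt) = Gamma(31, 22).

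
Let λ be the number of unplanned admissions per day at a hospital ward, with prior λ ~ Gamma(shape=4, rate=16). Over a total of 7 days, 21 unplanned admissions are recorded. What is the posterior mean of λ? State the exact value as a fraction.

25/23

Total count 21 over total exposure 7 days.
By Gamma–Poisson conjugacy, the posterior is Gamma(α + Σx, β + Σt) = Gamma(4 + 21, 16 + 7) = Gamma(25, 23).
Posterior mean = α'/β' = 25/23.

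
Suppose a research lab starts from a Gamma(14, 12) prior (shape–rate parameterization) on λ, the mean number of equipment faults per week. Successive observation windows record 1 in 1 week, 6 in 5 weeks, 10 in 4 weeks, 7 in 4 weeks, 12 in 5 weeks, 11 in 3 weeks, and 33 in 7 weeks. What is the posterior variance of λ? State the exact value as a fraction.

94/1681

Total count: 1 + 6 + 10 + 7 + 12 + 11 + 33 = 80.
Total exposure: 1 + 5 + 4 + 4 + 5 + 3 + 7 = 29 weeks.
By Gamma–Poisson conjugacy, the posterior is Gamma(α + Σx, β + Σt) = Gamma(14 + 80, 12 + 29) = Gamma(94, 41).
Posterior variance = α'/β'² = 94/1681.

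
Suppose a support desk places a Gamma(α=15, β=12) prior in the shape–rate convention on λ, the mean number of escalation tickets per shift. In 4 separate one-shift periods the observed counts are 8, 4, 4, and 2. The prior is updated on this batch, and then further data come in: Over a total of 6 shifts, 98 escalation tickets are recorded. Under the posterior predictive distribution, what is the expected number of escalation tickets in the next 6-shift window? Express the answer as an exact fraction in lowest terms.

Total count: 8 + 4 + 4 + 2 = 18.
Total exposure: 4 shifts.
After the first batch: Gamma(15 + 18, 12 + 4) = Gamma(33, 16).
Total count 98 over total exposure 6 shifts.
After the second batch: Gamma(33 + 98, 16 + 6) = Gamma(131, 22).
Predictive mean over a 6-shift window = T·E[λ|data] = 6·131/22 = 393/11.

393/11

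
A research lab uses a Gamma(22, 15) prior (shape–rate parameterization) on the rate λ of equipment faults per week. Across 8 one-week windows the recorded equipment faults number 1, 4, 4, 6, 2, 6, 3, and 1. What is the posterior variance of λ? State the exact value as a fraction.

Total count: 1 + 4 + 4 + 6 + 2 + 6 + 3 + 1 = 27.
Total exposure: 8 weeks.
By Gamma–Poisson conjugacy, the posterior is Gamma(α + Σx, β + Σt) = Gamma(22 + 27, 15 + 8) = Gamma(49, 23).
Posterior variance = α'/β'² = 49/529.

49/529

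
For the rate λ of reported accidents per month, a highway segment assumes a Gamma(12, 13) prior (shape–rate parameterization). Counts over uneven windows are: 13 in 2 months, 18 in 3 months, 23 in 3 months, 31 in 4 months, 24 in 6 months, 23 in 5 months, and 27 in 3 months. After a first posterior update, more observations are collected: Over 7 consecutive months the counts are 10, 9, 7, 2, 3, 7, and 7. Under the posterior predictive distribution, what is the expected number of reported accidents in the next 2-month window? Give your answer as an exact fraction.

Total count: 13 + 18 + 23 + 31 + 24 + 23 + 27 = 159.
Total exposure: 2 + 3 + 3 + 4 + 6 + 5 + 3 = 26 months.
After the first batch: Gamma(12 + 159, 13 + 26) = Gamma(171, 39).
Total count: 10 + 9 + 7 + 2 + 3 + 7 + 7 = 45.
Total exposure: 7 months.
After the second batch: Gamma(171 + 45, 39 + 7) = Gamma(216, 46).
Predictive mean over a 2-month window = T·E[λ|data] = 2·216/46 = 216/23.

216/23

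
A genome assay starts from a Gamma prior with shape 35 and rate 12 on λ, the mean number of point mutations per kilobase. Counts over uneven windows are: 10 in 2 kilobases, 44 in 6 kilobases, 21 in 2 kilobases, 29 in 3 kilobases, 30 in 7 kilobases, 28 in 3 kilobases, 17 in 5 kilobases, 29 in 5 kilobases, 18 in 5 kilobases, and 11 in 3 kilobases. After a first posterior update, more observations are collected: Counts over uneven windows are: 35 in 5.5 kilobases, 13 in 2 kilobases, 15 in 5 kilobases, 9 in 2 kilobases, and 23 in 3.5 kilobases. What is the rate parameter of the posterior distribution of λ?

Total count: 10 + 44 + 21 + 29 + 30 + 28 + 17 + 29 + 18 + 11 = 237.
Total exposure: 2 + 6 + 2 + 3 + 7 + 3 + 5 + 5 + 5 + 3 = 41 kilobases.
After the first batch: Gamma(35 + 237, 12 + 41) = Gamma(272, 53).
Total count: 35 + 13 + 15 + 9 + 23 = 95.
Total exposure: 5.5 + 2 + 5 + 2 + 3.5 = 18 kilobases.
After the second batch: Gamma(272 + 95, 53 + 18) = Gamma(367, 71).

71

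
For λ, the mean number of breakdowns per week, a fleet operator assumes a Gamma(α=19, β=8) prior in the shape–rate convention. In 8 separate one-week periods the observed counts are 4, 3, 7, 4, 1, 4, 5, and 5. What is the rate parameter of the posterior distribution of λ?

Total count: 4 + 3 + 7 + 4 + 1 + 4 + 5 + 5 = 33.
Total exposure: 8 weeks.
By Gamma–Poisson conjugacy, the posterior is Gamma(α + Σx, β + Σt) = Gamma(19 + 33, 8 + 8) = Gamma(52, 16).

16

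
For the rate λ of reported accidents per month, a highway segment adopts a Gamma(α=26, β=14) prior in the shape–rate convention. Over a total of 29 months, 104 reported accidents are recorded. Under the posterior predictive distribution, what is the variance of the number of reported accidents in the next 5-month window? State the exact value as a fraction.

Total count 104 over total exposure 29 months.
Posterior: α' = 26 + 104 = 130, β' = 14 + 29 = 43.
The posterior predictive for a window of length T is Negative Binomial with variance T·α'·(β'+T)/β'² = 5·130·48/1849 = 31200/1849.

31200/1849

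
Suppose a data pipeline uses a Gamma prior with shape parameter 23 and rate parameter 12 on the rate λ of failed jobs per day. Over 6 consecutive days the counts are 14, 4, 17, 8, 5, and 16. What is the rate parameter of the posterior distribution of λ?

Total count: 14 + 4 + 17 + 8 + 5 + 16 = 64.
Total exposure: 6 days.
The Gamma prior is conjugate for the Poisson rate, so λ | data ~ Gamma(23+64, 12+6) = Gamma(87, 18).

18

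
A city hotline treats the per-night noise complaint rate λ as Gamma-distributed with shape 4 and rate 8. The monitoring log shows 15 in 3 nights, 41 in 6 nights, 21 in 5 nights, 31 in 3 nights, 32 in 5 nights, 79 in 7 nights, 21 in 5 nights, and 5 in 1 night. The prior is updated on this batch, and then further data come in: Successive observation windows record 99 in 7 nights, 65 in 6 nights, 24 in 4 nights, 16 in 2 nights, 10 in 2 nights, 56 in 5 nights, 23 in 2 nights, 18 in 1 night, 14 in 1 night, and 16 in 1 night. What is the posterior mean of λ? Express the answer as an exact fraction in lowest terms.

Total count: 15 + 41 + 21 + 31 + 32 + 79 + 21 + 5 = 245.
Total exposure: 3 + 6 + 5 + 3 + 5 + 7 + 5 + 1 = 35 nights.
After the first batch: Gamma(4 + 245, 8 + 35) = Gamma(249, 43).
Total count: 99 + 65 + 24 + 16 + 10 + 56 + 23 + 18 + 14 + 16 = 341.
Total exposure: 7 + 6 + 4 + 2 + 2 + 5 + 2 + 1 + 1 + 1 = 31 nights.
After the second batch: Gamma(249 + 341, 43 + 31) = Gamma(590, 74).
Posterior mean = α'/β' = 590/74 = 295/37.

295/37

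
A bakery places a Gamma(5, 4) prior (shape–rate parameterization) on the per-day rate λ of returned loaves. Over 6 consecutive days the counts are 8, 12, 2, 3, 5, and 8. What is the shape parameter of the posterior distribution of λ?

Total count: 8 + 12 + 2 + 3 + 5 + 8 = 38.
Total exposure: 6 days.
Gamma(α, β) with Poisson data over total exposure Σt gives posterior Gamma(α+Σx, β+Σt) = Gamma(43, 10).

43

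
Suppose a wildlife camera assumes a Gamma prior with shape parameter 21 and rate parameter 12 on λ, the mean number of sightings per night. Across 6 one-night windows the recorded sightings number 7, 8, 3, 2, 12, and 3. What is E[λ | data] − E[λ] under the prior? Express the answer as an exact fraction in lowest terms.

49/36

Total count: 7 + 8 + 3 + 2 + 12 + 3 = 35.
Total exposure: 6 nights.
The Gamma prior is conjugate for the Poisson rate, so λ | data ~ Gamma(21+35, 12+6) = Gamma(56, 18).
Posterior mean = 56/18 = 28/9; prior mean = 21/12 = 7/4. Difference = 28/9 − 7/4 = 49/36.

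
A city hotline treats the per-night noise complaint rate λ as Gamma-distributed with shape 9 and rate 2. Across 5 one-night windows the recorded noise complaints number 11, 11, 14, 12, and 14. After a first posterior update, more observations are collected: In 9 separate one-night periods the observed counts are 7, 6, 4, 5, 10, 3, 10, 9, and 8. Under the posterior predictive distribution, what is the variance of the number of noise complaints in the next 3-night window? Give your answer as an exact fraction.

7581/256

Total count: 11 + 11 + 14 + 12 + 14 = 62.
Total exposure: 5 nights.
After the first batch: Gamma(9 + 62, 2 + 5) = Gamma(71, 7).
Total count: 7 + 6 + 4 + 5 + 10 + 3 + 10 + 9 + 8 = 62.
Total exposure: 9 nights.
After the second batch: Gamma(71 + 62, 7 + 9) = Gamma(133, 16).
The posterior predictive for a window of length T is Negative Binomial with variance T·α'·(β'+T)/β'² = 3·133·19/256 = 7581/256.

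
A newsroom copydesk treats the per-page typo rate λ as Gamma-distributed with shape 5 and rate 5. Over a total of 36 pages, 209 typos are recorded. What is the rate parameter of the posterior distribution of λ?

Total count 209 over total exposure 36 pages.
Conjugate update: add total count to the shape and total exposure to the rate, giving Gamma(214, 41).

41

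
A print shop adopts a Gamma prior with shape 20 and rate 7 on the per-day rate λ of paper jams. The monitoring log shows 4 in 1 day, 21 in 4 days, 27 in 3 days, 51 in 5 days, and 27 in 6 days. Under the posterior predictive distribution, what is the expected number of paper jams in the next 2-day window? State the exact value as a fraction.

150/13

Total count: 4 + 21 + 27 + 51 + 27 = 130.
Total exposure: 1 + 4 + 3 + 5 + 6 = 19 days.
Posterior: α' = 20 + 130 = 150, β' = 7 + 19 = 26.
Predictive mean over a 2-day window = T·E[λ|data] = 2·150/26 = 150/13.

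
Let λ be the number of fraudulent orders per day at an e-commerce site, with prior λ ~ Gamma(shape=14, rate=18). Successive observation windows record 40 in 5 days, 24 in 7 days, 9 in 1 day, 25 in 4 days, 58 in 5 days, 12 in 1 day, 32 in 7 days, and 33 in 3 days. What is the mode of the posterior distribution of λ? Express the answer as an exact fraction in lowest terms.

Total count: 40 + 24 + 9 + 25 + 58 + 12 + 32 + 33 = 233.
Total exposure: 5 + 7 + 1 + 4 + 5 + 1 + 7 + 3 = 33 days.
Conjugate update: add total count to the shape and total exposure to the rate, giving Gamma(247, 51).
Posterior mode = (α'−1)/β' = 246/51 = 82/17.

82/17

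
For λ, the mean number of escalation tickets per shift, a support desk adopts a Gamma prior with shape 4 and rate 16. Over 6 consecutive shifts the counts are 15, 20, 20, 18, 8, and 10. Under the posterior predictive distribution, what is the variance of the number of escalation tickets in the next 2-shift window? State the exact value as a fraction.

Total count: 15 + 20 + 20 + 18 + 8 + 10 = 91.
Total exposure: 6 shifts.
Gamma(α, β) with Poisson data over total exposure Σt gives posterior Gamma(α+Σx, β+Σt) = Gamma(95, 22).
The posterior predictive for a window of length T is Negative Binomial with variance T·α'·(β'+T)/β'² = 2·95·24/484 = 1140/121.

1140/121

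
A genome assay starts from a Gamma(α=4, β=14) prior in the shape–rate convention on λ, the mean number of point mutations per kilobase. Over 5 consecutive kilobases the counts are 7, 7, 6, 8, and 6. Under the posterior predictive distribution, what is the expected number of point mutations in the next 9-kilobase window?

Total count: 7 + 7 + 6 + 8 + 6 = 34.
Total exposure: 5 kilobases.
Conjugate update: add total count to the shape and total exposure to the rate, giving Gamma(38, 19).
Predictive mean over a 9-kilobase window = T·E[λ|data] = 9·38/19 = 18.

18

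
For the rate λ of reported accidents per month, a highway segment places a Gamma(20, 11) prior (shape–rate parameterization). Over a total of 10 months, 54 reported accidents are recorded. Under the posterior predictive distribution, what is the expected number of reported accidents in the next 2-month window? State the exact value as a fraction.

148/21

Total count 54 over total exposure 10 months.
The Gamma prior is conjugate for the Poisson rate, so λ | data ~ Gamma(20+54, 11+10) = Gamma(74, 21).
Predictive mean over a 2-month window = T·E[λ|data] = 2·74/21 = 148/21.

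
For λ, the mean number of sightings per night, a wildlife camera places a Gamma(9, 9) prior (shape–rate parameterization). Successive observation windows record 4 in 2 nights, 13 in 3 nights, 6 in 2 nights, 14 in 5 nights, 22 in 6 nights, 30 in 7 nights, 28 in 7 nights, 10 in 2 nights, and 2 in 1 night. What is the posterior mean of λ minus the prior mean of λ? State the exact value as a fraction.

47/22

Total count: 4 + 13 + 6 + 14 + 22 + 30 + 28 + 10 + 2 = 129.
Total exposure: 2 + 3 + 2 + 5 + 6 + 7 + 7 + 2 + 1 = 35 nights.
The Gamma prior is conjugate for the Poisson rate, so λ | data ~ Gamma(9+129, 9+35) = Gamma(138, 44).
Posterior mean = 138/44 = 69/22; prior mean = 9/9 = 1. Difference = 69/22 − 1 = 47/22.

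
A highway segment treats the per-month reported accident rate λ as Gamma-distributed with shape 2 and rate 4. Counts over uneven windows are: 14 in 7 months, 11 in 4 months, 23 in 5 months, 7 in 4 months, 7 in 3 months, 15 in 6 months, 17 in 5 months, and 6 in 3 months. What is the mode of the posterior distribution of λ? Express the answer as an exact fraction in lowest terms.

101/41

Total count: 14 + 11 + 23 + 7 + 7 + 15 + 17 + 6 = 100.
Total exposure: 7 + 4 + 5 + 4 + 3 + 6 + 5 + 3 = 37 months.
Posterior: α' = 2 + 100 = 102, β' = 4 + 37 = 41.
Posterior mode = (α'−1)/β' = 101/41.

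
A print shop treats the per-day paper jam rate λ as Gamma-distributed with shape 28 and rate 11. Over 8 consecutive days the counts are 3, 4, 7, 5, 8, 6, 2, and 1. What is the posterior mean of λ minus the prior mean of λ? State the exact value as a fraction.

Total count: 3 + 4 + 7 + 5 + 8 + 6 + 2 + 1 = 36.
Total exposure: 8 days.
Gamma(α, β) with Poisson data over total exposure Σt gives posterior Gamma(α+Σx, β+Σt) = Gamma(64, 19).
Posterior mean = 64/19 = 64/19; prior mean = 28/11 = 28/11. Difference = 64/19 − 28/11 = 172/209.

172/209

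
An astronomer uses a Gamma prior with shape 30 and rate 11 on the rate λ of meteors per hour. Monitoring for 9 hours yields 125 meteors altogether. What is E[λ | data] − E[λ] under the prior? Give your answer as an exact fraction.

Total count 125 over total exposure 9 hours.
By Gamma–Poisson conjugacy, the posterior is Gamma(α + Σx, β + Σt) = Gamma(30 + 125, 11 + 9) = Gamma(155, 20).
Posterior mean = 155/20 = 31/4; prior mean = 30/11 = 30/11. Difference = 31/4 − 30/11 = 221/44.

221/44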